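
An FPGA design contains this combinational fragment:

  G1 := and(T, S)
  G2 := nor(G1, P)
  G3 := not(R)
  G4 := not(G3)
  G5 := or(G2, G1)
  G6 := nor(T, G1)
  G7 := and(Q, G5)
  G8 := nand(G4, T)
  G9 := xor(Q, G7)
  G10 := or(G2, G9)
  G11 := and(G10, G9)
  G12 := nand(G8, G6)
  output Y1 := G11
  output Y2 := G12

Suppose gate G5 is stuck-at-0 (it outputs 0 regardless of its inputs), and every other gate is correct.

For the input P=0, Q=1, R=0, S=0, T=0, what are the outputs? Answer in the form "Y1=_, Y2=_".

Propagate with G5 forced: G1=0, G2=1, G3=1, G4=0, G5=0 [stuck-at-0], G6=1, G7=0, G8=1, G9=1, G10=1, G11=1, G12=0.
So the outputs are Y1=1, Y2=0. (Without the fault they would be Y1=0, Y2=0.)

Y1=1, Y2=0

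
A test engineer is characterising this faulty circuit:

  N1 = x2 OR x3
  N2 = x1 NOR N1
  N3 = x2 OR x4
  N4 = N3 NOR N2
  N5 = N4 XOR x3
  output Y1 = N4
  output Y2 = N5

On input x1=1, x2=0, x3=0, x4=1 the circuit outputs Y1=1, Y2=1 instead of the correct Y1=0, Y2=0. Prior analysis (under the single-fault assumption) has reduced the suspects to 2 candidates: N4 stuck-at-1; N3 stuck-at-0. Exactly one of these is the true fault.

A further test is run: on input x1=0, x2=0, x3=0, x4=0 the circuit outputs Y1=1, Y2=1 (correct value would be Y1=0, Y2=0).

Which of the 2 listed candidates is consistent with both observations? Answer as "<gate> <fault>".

N4 stuck-at-1

Evaluate each candidate on input x1=0, x2=0, x3=0, x4=0:
  N4 stuck-at-1: N1=0, N2=1, N3=0, N4=1 [stuck-at-1], N5=1 → Y1=1, Y2=1 — matches
  N3 stuck-at-0: N1=0, N2=1, N3=0 [stuck-at-0], N4=0, N5=0 → Y1=0, Y2=0 — eliminated
Only N4 stuck-at-1 reproduces the observed Y1=1, Y2=1.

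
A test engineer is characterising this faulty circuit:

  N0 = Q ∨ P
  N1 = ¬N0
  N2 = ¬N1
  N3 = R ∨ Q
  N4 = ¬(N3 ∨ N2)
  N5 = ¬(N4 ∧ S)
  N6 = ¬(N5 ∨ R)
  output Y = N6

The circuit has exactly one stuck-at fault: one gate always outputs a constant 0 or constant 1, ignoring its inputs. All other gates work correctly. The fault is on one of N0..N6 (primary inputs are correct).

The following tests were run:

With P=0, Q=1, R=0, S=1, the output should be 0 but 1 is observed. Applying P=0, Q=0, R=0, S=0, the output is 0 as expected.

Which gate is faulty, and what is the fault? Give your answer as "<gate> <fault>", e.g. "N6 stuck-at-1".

Fault-free values for test 1 (P=0, Q=1, R=0, S=1): N0=1, N1=0, N2=1, N3=1, N4=0, N5=1, N6=0, giving Y=0. Observed 1.
Test 1: faults giving observed 1 are {N4 stuck-at-1, N5 stuck-at-0, N6 stuck-at-1}.
Test 2 (P=0, Q=0, R=0, S=0): fault-free N0=0, N1=1, N2=0, N3=0, N4=1, N5=1, N6=0 → 0; observed 0. Eliminates N5 stuck-at-0, N6 stuck-at-1.
Only N4 stuck-at-1 is consistent with every test.

N4 stuck-at-1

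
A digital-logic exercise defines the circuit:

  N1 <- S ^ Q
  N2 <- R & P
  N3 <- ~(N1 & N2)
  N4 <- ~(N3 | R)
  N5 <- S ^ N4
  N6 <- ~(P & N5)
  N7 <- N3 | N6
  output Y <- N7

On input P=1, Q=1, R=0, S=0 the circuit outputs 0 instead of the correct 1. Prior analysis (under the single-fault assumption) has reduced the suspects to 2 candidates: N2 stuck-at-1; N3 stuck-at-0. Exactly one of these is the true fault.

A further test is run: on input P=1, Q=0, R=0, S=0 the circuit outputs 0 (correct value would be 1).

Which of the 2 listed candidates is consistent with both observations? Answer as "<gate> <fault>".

Evaluate each candidate on input P=1, Q=0, R=0, S=0:
  N2 stuck-at-1: N1=0, N2=1 [stuck-at-1], N3=1, N4=0, N5=0, N6=1, N7=1 → 1 — eliminated
  N3 stuck-at-0: N1=0, N2=0, N3=0 [stuck-at-0], N4=1, N5=1, N6=0, N7=0 → 0 — matches
Only N3 stuck-at-0 reproduces the observed 0.

N3 stuck-at-0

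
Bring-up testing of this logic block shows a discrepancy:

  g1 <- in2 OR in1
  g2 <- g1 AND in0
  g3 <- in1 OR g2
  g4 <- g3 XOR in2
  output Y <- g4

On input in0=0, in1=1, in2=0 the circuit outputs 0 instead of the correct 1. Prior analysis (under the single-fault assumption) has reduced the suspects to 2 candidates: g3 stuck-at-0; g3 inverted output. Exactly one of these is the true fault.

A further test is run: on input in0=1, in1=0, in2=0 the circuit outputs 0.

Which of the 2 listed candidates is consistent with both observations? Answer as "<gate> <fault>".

g3 stuck-at-0

Evaluate each candidate on input in0=1, in1=0, in2=0:
  g3 stuck-at-0: g1=0, g2=0, g3=0 [stuck-at-0], g4=0 → 0 — matches
  g3 inverted output: g1=0, g2=0, g3=1 [inverted output], g4=1 → 1 — eliminated
Only g3 stuck-at-0 reproduces the observed 0.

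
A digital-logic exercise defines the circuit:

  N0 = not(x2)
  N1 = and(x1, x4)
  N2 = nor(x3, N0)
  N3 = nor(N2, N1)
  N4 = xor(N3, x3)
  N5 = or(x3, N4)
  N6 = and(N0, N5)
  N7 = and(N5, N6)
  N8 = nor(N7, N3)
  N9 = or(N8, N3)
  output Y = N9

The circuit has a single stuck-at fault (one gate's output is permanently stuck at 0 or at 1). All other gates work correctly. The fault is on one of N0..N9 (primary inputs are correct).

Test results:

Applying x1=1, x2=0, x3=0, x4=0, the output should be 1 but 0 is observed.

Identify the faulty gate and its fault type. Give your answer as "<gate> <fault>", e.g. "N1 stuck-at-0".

Fault-free values for test 1 (x1=1, x2=0, x3=0, x4=0): N0=1, N1=0, N2=0, N3=1, N4=1, N5=1, N6=1, N7=1, N8=0, N9=1, giving Y=1. Observed 0.
Test 1: faults giving observed 0 are {N9 stuck-at-0}.
Only N9 stuck-at-0 is consistent with every test.

N9 stuck-at-0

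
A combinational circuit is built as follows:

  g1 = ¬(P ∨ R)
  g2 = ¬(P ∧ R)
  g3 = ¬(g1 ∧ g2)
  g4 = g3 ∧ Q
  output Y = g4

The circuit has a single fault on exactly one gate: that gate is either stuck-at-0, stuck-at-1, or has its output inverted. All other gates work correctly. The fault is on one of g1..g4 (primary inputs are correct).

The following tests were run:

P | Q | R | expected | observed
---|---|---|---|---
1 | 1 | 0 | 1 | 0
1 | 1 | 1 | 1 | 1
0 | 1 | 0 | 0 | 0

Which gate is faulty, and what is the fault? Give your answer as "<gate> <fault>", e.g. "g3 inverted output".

g1 stuck-at-1

Fault-free values for test 1 (P=1, Q=1, R=0): g1=0, g2=1, g3=1, g4=1, giving Y=1. Observed 0.
Test 1: faults giving observed 0 are {g1 stuck-at-1, g1 inverted output, g3 stuck-at-0, g3 inverted output, g4 stuck-at-0, g4 inverted output}.
Test 2 (P=1, Q=1, R=1): fault-free g1=0, g2=0, g3=1, g4=1 → 1; observed 1. Eliminates g3 stuck-at-0, g3 inverted output, g4 stuck-at-0, g4 inverted output.
Test 3 (P=0, Q=1, R=0): fault-free g1=1, g2=1, g3=0, g4=0 → 0; observed 0. Eliminates g1 inverted output.
Only g1 stuck-at-1 is consistent with every test.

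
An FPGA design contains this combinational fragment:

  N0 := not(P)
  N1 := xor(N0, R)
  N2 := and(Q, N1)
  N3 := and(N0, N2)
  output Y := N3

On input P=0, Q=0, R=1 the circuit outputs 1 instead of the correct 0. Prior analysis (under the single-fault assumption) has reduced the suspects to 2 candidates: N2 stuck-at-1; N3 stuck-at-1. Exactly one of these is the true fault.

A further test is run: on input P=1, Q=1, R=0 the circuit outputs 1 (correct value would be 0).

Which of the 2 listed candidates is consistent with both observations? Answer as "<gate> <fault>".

Evaluate each candidate on input P=1, Q=1, R=0:
  N2 stuck-at-1: N0=0, N1=0, N2=1 [stuck-at-1], N3=0 → 0 — eliminated
  N3 stuck-at-1: N0=0, N1=0, N2=0, N3=1 [stuck-at-1] → 1 — matches
Only N3 stuck-at-1 reproduces the observed 1.

N3 stuck-at-1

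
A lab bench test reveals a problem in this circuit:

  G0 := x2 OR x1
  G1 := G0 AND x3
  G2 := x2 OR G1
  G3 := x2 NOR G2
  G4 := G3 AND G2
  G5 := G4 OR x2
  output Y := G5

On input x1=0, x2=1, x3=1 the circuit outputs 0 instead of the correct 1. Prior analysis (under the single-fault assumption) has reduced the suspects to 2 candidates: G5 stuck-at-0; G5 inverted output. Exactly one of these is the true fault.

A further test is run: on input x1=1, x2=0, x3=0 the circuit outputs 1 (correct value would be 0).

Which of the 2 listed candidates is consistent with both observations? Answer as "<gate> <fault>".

G5 inverted output

Evaluate each candidate on input x1=1, x2=0, x3=0:
  G5 stuck-at-0: G0=1, G1=0, G2=0, G3=1, G4=0, G5=0 [stuck-at-0] → 0 — eliminated
  G5 inverted output: G0=1, G1=0, G2=0, G3=1, G4=0, G5=1 [inverted output] → 1 — matches
Only G5 inverted output reproduces the observed 1.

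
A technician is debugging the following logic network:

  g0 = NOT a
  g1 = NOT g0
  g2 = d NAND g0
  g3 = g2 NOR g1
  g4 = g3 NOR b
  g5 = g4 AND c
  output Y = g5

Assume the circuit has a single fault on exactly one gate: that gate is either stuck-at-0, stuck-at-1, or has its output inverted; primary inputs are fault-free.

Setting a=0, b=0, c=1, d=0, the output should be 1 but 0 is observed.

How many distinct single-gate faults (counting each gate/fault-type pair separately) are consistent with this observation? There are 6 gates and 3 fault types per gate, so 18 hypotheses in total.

8

Fault-free: g0=1, g1=0, g2=1, g3=0, g4=1, g5=1 → 1. Observed 0.
  g0: none of the 3 fault types match ✗
  g1: none of the 3 fault types match ✗
  g2: stuck-at-0, inverted output ✓; others ✗
  g3: stuck-at-1, inverted output ✓; others ✗
  g4: stuck-at-0, inverted output ✓; others ✗
  g5: stuck-at-0, inverted output ✓; others ✗
Consistent faults: {g2 stuck-at-0, g2 inverted output, g3 stuck-at-1, g3 inverted output, g4 stuck-at-0, g4 inverted output, g5 stuck-at-0, g5 inverted output} — 8 in all.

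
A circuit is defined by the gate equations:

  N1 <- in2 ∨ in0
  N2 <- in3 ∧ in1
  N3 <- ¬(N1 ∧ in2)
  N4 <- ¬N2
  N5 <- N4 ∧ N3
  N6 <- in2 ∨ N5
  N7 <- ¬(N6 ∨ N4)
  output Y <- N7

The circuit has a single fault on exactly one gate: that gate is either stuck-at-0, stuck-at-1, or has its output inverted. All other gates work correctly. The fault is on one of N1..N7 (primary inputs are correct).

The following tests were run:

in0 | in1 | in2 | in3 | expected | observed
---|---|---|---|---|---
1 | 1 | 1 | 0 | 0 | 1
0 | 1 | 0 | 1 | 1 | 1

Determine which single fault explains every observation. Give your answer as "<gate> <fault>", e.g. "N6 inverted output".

Fault-free values for test 1 (in0=1, in1=1, in2=1, in3=0): N1=1, N2=0, N3=0, N4=1, N5=0, N6=1, N7=0, giving Y=0. Observed 1.
Test 1: faults giving observed 1 are {N7 stuck-at-1, N7 inverted output}.
Test 2 (in0=0, in1=1, in2=0, in3=1): fault-free N1=0, N2=1, N3=1, N4=0, N5=0, N6=0, N7=1 → 1; observed 1. Eliminates N7 inverted output.
Only N7 stuck-at-1 is consistent with every test.

N7 stuck-at-1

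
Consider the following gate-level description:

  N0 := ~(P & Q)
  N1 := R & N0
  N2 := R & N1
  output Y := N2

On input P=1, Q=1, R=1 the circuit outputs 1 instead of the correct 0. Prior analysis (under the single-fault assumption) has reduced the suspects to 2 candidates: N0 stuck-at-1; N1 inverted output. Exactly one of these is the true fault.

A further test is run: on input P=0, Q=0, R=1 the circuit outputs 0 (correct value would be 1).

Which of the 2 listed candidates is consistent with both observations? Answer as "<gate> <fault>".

N1 inverted output

Evaluate each candidate on input P=0, Q=0, R=1:
  N0 stuck-at-1: N0=1 [stuck-at-1], N1=1, N2=1 → 1 — eliminated
  N1 inverted output: N0=1, N1=0 [inverted output], N2=0 → 0 — matches
Only N1 inverted output reproduces the observed 0.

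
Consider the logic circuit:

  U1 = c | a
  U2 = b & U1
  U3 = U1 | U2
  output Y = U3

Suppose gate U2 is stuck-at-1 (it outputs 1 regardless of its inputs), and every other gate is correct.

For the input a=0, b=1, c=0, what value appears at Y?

Propagate with U2 forced: U1=0, U2=1 [stuck-at-1], U3=1.
So Y = 1. (Without the fault it would be 0.)

1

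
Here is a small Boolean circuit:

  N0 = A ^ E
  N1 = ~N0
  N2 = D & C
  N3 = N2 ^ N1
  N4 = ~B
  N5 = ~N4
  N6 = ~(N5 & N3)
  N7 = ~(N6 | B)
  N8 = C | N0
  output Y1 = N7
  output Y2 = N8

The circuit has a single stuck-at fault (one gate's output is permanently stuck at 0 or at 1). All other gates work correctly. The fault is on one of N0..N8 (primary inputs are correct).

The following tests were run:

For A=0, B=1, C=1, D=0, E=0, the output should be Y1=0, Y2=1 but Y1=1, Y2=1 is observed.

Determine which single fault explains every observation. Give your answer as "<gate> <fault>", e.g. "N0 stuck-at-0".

Fault-free values for test 1 (A=0, B=1, C=1, D=0, E=0): N0=0, N1=1, N2=0, N3=1, N4=0, N5=1, N6=0, N7=0, N8=1, giving Y1=0, Y2=1. Observed Y1=1, Y2=1.
Test 1: faults giving observed Y1=1, Y2=1 are {N7 stuck-at-1}.
Only N7 stuck-at-1 is consistent with every test.

N7 stuck-at-1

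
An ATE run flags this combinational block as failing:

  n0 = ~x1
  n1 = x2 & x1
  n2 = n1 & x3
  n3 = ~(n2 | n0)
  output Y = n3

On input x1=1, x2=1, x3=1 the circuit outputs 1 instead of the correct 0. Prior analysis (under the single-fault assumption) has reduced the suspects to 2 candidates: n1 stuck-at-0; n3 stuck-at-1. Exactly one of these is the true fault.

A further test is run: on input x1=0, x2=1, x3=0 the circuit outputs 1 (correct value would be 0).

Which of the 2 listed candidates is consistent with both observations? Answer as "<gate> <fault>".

n3 stuck-at-1

Evaluate each candidate on input x1=0, x2=1, x3=0:
  n1 stuck-at-0: n0=1, n1=0 [stuck-at-0], n2=0, n3=0 → 0 — eliminated
  n3 stuck-at-1: n0=1, n1=0, n2=0, n3=1 [stuck-at-1] → 1 — matches
Only n3 stuck-at-1 reproduces the observed 1.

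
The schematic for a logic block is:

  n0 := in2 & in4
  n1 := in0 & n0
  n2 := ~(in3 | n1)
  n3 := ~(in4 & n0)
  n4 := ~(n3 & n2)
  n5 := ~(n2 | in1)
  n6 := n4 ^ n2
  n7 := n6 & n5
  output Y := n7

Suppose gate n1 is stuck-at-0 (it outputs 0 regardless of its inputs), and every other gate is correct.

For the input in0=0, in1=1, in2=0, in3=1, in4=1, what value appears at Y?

0

Propagate with n1 forced: n0=0, n1=0 [stuck-at-0], n2=0, n3=1, n4=1, n5=0, n6=1, n7=0.
So Y = 0. (Same as the fault-free value — the fault is masked on this input.)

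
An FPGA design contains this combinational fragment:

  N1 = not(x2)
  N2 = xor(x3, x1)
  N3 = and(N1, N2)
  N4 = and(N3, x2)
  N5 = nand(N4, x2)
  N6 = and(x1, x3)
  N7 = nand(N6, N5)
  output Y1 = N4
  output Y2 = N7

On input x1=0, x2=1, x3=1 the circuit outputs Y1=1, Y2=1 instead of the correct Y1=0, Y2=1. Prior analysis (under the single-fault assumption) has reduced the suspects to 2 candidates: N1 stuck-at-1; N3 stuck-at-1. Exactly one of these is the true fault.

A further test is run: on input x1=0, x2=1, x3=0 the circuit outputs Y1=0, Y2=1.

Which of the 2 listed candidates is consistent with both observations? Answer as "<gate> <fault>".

Evaluate each candidate on input x1=0, x2=1, x3=0:
  N1 stuck-at-1: N1=1 [stuck-at-1], N2=0, N3=0, N4=0, N5=1, N6=0, N7=1 → Y1=0, Y2=1 — matches
  N3 stuck-at-1: N1=0, N2=0, N3=1 [stuck-at-1], N4=1, N5=0, N6=0, N7=1 → Y1=1, Y2=1 — eliminated
Only N1 stuck-at-1 reproduces the observed Y1=0, Y2=1.

N1 stuck-at-1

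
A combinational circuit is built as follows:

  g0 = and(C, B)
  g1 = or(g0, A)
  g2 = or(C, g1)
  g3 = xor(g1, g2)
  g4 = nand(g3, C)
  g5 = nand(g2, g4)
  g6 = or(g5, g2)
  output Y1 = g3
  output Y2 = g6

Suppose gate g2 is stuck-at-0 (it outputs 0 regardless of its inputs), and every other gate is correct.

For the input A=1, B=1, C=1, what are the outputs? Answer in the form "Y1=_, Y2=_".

Y1=1, Y2=1

Propagate with g2 forced: g0=1, g1=1, g2=0 [stuck-at-0], g3=1, g4=0, g5=1, g6=1.
So the outputs are Y1=1, Y2=1. (Without the fault they would be Y1=0, Y2=1.)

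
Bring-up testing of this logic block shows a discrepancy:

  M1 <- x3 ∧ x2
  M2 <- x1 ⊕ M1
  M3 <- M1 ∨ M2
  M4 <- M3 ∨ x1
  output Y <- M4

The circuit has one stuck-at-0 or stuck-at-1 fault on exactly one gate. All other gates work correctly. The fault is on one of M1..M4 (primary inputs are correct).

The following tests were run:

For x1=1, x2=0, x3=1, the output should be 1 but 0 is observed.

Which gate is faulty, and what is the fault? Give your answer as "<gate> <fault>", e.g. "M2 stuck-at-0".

M4 stuck-at-0

Fault-free values for test 1 (x1=1, x2=0, x3=1): M1=0, M2=1, M3=1, M4=1, giving Y=1. Observed 0.
Test 1: faults giving observed 0 are {M4 stuck-at-0}.
Only M4 stuck-at-0 is consistent with every test.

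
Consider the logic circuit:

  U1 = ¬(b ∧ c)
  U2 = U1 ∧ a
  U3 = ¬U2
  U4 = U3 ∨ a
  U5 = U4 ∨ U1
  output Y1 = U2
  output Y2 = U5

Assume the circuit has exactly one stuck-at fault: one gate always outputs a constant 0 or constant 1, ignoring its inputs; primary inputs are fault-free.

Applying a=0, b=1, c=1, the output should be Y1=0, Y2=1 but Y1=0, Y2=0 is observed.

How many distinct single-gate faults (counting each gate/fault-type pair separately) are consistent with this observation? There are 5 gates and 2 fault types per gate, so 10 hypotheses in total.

3

Fault-free: U1=0, U2=0, U3=1, U4=1, U5=1 → Y1=0, Y2=1. Observed Y1=0, Y2=0.
  U1 stuck-at-0: output Y1=0, Y2=1 ✗
  U1 stuck-at-1: output Y1=0, Y2=1 ✗
  U2 stuck-at-0: output Y1=0, Y2=1 ✗
  U2 stuck-at-1: output Y1=1, Y2=0 ✗
  U3 stuck-at-0: output Y1=0, Y2=0 ✓
  U3 stuck-at-1: output Y1=0, Y2=1 ✗
  U4 stuck-at-0: output Y1=0, Y2=0 ✓
  U4 stuck-at-1: output Y1=0, Y2=1 ✗
  U5 stuck-at-0: output Y1=0, Y2=0 ✓
  U5 stuck-at-1: output Y1=0, Y2=1 ✗
Consistent faults: {U3 stuck-at-0, U4 stuck-at-0, U5 stuck-at-0} — 3 in all.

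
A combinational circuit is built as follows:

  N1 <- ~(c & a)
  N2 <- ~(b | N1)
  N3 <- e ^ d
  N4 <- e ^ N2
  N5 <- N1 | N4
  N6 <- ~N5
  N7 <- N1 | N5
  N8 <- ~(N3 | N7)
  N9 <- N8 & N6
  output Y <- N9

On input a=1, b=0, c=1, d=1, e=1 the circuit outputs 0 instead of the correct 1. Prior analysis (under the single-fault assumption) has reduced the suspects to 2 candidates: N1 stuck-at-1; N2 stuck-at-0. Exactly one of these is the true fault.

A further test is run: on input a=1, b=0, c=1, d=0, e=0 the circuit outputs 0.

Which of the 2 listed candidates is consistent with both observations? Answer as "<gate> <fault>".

N1 stuck-at-1

Evaluate each candidate on input a=1, b=0, c=1, d=0, e=0:
  N1 stuck-at-1: N1=1 [stuck-at-1], N2=0, N3=0, N4=0, N5=1, N6=0, N7=1, N8=0, N9=0 → 0 — matches
  N2 stuck-at-0: N1=0, N2=0 [stuck-at-0], N3=0, N4=0, N5=0, N6=1, N7=0, N8=1, N9=1 → 1 — eliminated
Only N1 stuck-at-1 reproduces the observed 0.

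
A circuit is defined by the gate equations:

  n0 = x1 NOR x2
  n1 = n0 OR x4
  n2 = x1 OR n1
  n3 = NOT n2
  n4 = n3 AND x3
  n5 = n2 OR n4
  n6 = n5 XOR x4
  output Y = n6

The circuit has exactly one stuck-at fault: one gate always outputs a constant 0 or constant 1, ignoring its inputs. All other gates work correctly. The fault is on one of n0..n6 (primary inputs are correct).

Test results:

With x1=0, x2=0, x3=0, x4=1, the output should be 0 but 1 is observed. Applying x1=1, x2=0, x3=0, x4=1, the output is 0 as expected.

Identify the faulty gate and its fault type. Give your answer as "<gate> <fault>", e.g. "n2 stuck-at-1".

Fault-free values for test 1 (x1=0, x2=0, x3=0, x4=1): n0=1, n1=1, n2=1, n3=0, n4=0, n5=1, n6=0, giving Y=0. Observed 1.
Test 1: faults giving observed 1 are {n1 stuck-at-0, n2 stuck-at-0, n5 stuck-at-0, n6 stuck-at-1}.
Test 2 (x1=1, x2=0, x3=0, x4=1): fault-free n0=0, n1=1, n2=1, n3=0, n4=0, n5=1, n6=0 → 0; observed 0. Eliminates n2 stuck-at-0, n5 stuck-at-0, n6 stuck-at-1.
Only n1 stuck-at-0 is consistent with every test.

n1 stuck-at-0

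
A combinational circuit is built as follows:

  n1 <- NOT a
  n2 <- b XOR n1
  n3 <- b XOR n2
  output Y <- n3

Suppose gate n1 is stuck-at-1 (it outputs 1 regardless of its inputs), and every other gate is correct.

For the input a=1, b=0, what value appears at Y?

1

Propagate with n1 forced: n1=1 [stuck-at-1], n2=1, n3=1.
So Y = 1. (Without the fault it would be 0.)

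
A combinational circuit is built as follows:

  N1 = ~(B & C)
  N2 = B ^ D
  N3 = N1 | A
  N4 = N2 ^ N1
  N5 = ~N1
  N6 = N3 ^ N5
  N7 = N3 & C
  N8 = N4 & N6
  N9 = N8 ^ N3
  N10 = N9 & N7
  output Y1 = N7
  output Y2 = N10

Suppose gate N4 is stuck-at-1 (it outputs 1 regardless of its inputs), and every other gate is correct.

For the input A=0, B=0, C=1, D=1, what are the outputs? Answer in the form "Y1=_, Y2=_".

Y1=1, Y2=0

Propagate with N4 forced: N1=1, N2=1, N3=1, N4=1 [stuck-at-1], N5=0, N6=1, N7=1, N8=1, N9=0, N10=0.
So the outputs are Y1=1, Y2=0. (Without the fault they would be Y1=1, Y2=1.)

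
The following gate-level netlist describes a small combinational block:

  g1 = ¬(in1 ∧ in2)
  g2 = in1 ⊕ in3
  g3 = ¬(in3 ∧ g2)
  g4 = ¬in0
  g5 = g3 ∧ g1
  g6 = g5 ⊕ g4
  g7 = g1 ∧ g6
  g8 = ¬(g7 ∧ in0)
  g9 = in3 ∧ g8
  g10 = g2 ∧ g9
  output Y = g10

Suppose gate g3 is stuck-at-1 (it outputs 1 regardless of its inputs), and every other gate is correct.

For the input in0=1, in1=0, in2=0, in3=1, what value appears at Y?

Propagate with g3 forced: g1=1, g2=1, g3=1 [stuck-at-1], g4=0, g5=1, g6=1, g7=1, g8=0, g9=0, g10=0.
So Y = 0. (Without the fault it would be 1.)

0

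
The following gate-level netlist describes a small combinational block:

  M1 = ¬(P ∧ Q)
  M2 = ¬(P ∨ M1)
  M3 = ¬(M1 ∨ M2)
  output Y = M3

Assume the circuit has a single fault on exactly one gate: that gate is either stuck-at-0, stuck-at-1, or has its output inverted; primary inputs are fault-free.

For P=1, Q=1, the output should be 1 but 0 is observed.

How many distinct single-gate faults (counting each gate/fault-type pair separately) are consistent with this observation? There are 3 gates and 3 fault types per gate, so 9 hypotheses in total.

Fault-free: M1=0, M2=0, M3=1 → 1. Observed 0.
  M1 stuck-at-0: output 1 ✗
  M1 stuck-at-1: output 0 ✓
  M1 inverted output: output 0 ✓
  M2 stuck-at-0: output 1 ✗
  M2 stuck-at-1: output 0 ✓
  M2 inverted output: output 0 ✓
  M3 stuck-at-0: output 0 ✓
  M3 stuck-at-1: output 1 ✗
  M3 inverted output: output 0 ✓
Consistent faults: {M1 stuck-at-1, M1 inverted output, M2 stuck-at-1, M2 inverted output, M3 stuck-at-0, M3 inverted output} — 6 in all.

6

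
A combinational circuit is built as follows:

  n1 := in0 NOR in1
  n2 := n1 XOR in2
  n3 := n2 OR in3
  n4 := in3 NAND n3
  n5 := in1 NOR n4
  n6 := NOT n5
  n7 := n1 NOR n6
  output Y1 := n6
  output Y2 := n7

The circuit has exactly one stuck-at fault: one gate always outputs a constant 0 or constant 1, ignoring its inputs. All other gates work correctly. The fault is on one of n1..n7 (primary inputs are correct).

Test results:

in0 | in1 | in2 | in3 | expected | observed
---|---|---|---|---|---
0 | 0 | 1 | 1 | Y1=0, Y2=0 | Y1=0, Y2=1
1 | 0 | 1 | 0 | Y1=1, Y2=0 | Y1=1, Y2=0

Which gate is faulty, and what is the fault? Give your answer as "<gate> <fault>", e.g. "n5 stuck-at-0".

n1 stuck-at-0

Fault-free values for test 1 (in0=0, in1=0, in2=1, in3=1): n1=1, n2=0, n3=1, n4=0, n5=1, n6=0, n7=0, giving Y1=0, Y2=0. Observed Y1=0, Y2=1.
Test 1: faults giving observed Y1=0, Y2=1 are {n1 stuck-at-0, n7 stuck-at-1}.
Test 2 (in0=1, in1=0, in2=1, in3=0): fault-free n1=0, n2=1, n3=1, n4=1, n5=0, n6=1, n7=0 → Y1=1, Y2=0; observed Y1=1, Y2=0. Eliminates n7 stuck-at-1.
Only n1 stuck-at-0 is consistent with every test.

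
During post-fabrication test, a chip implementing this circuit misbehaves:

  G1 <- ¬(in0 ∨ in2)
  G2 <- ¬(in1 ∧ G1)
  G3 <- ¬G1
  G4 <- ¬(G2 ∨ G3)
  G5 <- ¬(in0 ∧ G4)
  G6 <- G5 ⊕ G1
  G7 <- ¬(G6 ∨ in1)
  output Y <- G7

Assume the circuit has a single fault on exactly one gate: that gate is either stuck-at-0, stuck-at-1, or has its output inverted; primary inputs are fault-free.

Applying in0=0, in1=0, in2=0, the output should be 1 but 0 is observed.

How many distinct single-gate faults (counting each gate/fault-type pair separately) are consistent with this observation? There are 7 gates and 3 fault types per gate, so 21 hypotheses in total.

8

Fault-free: G1=1, G2=1, G3=0, G4=0, G5=1, G6=0, G7=1 → 1. Observed 0.
  G1: stuck-at-0, inverted output ✓; others ✗
  G2: none of the 3 fault types match ✗
  G3: none of the 3 fault types match ✗
  G4: none of the 3 fault types match ✗
  G5: stuck-at-0, inverted output ✓; others ✗
  G6: stuck-at-1, inverted output ✓; others ✗
  G7: stuck-at-0, inverted output ✓; others ✗
Consistent faults: {G1 stuck-at-0, G1 inverted output, G5 stuck-at-0, G5 inverted output, G6 stuck-at-1, G6 inverted output, G7 stuck-at-0, G7 inverted output} — 8 in all.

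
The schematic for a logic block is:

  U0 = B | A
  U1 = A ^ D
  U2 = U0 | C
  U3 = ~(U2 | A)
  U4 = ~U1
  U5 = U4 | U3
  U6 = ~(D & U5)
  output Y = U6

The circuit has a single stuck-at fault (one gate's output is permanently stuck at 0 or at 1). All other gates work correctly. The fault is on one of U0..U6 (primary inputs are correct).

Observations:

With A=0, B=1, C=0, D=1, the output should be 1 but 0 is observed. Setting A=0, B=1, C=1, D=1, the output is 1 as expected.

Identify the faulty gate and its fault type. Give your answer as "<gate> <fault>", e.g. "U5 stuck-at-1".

U0 stuck-at-0

Fault-free values for test 1 (A=0, B=1, C=0, D=1): U0=1, U1=1, U2=1, U3=0, U4=0, U5=0, U6=1, giving Y=1. Observed 0.
Test 1: faults giving observed 0 are {U0 stuck-at-0, U1 stuck-at-0, U2 stuck-at-0, U3 stuck-at-1, U4 stuck-at-1, U5 stuck-at-1, U6 stuck-at-0}.
Test 2 (A=0, B=1, C=1, D=1): fault-free U0=1, U1=1, U2=1, U3=0, U4=0, U5=0, U6=1 → 1; observed 1. Eliminates U1 stuck-at-0, U2 stuck-at-0, U3 stuck-at-1, U4 stuck-at-1, U5 stuck-at-1, U6 stuck-at-0.
Only U0 stuck-at-0 is consistent with every test.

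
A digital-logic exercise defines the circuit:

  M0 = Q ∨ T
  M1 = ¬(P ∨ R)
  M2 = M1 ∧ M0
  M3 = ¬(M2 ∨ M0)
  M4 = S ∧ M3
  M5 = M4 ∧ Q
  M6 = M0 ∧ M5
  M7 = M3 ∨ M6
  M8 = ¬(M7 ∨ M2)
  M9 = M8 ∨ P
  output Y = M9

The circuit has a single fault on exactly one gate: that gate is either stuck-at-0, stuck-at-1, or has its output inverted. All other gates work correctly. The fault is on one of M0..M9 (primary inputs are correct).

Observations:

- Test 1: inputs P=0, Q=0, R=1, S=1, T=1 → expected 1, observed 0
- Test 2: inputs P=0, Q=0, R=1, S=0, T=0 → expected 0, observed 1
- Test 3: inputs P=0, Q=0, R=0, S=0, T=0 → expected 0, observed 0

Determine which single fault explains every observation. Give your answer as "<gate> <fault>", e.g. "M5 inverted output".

M0 inverted output

Fault-free values for test 1 (P=0, Q=0, R=1, S=1, T=1): M0=1, M1=0, M2=0, M3=0, M4=0, M5=0, M6=0, M7=0, M8=1, M9=1, giving Y=1. Observed 0.
Test 1: faults giving observed 0 are {M0 stuck-at-0, M0 inverted output, M1 stuck-at-1, M1 inverted output, M2 stuck-at-1, M2 inverted output, M3 stuck-at-1, M3 inverted output, M5 stuck-at-1, M5 inverted output, M6 stuck-at-1, M6 inverted output, M7 stuck-at-1, M7 inverted output, M8 stuck-at-0, M8 inverted output, M9 stuck-at-0, M9 inverted output}.
Test 2 (P=0, Q=0, R=1, S=0, T=0): fault-free M0=0, M1=0, M2=0, M3=1, M4=0, M5=0, M6=0, M7=1, M8=0, M9=0 → 0; observed 1. Eliminates M0 stuck-at-0, M1 stuck-at-1, M1 inverted output, M2 stuck-at-1, M2 inverted output, M3 stuck-at-1, M5 stuck-at-1, M5 inverted output, M6 stuck-at-1, M6 inverted output, M7 stuck-at-1, M8 stuck-at-0, M9 stuck-at-0.
Test 3 (P=0, Q=0, R=0, S=0, T=0): fault-free M0=0, M1=1, M2=0, M3=1, M4=0, M5=0, M6=0, M7=1, M8=0, M9=0 → 0; observed 0. Eliminates M3 inverted output, M7 inverted output, M8 inverted output, M9 inverted output.
Only M0 inverted output is consistent with every test.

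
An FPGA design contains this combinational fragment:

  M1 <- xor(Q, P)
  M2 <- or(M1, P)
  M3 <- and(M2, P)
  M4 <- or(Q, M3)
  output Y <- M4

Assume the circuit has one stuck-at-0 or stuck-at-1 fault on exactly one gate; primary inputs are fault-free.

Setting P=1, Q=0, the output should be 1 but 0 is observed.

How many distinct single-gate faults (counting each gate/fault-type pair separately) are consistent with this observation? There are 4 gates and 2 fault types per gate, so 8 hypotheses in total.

3

Fault-free: M1=1, M2=1, M3=1, M4=1 → 1. Observed 0.
  M1 stuck-at-0: output 1 ✗
  M1 stuck-at-1: output 1 ✗
  M2 stuck-at-0: output 0 ✓
  M2 stuck-at-1: output 1 ✗
  M3 stuck-at-0: output 0 ✓
  M3 stuck-at-1: output 1 ✗
  M4 stuck-at-0: output 0 ✓
  M4 stuck-at-1: output 1 ✗
Consistent faults: {M2 stuck-at-0, M3 stuck-at-0, M4 stuck-at-0} — 3 in all.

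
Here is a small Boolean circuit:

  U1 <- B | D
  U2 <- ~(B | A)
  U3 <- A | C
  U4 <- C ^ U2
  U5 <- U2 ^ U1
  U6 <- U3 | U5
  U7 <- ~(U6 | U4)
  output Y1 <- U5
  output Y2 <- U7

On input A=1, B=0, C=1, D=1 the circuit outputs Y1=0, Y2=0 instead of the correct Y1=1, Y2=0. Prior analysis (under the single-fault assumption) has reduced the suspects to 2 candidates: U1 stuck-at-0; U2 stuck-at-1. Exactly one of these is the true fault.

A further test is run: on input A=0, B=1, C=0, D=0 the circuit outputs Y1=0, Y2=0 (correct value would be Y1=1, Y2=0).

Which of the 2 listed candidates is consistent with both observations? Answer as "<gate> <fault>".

Evaluate each candidate on input A=0, B=1, C=0, D=0:
  U1 stuck-at-0: U1=0 [stuck-at-0], U2=0, U3=0, U4=0, U5=0, U6=0, U7=1 → Y1=0, Y2=1 — eliminated
  U2 stuck-at-1: U1=1, U2=1 [stuck-at-1], U3=0, U4=1, U5=0, U6=0, U7=0 → Y1=0, Y2=0 — matches
Only U2 stuck-at-1 reproduces the observed Y1=0, Y2=0.

U2 stuck-at-1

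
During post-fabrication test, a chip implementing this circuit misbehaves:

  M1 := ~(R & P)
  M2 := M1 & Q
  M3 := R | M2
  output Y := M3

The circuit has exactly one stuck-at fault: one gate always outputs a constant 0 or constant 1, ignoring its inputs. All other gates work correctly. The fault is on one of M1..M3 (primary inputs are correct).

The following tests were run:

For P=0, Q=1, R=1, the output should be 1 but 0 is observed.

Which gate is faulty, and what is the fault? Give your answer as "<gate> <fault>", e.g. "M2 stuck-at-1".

Fault-free values for test 1 (P=0, Q=1, R=1): M1=1, M2=1, M3=1, giving Y=1. Observed 0.
Test 1: faults giving observed 0 are {M3 stuck-at-0}.
Only M3 stuck-at-0 is consistent with every test.

M3 stuck-at-0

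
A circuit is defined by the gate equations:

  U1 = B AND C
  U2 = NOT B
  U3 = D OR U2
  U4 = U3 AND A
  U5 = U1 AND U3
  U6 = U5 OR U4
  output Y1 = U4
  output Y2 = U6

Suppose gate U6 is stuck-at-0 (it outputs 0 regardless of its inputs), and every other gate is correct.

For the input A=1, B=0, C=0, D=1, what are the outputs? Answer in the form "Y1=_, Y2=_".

Y1=1, Y2=0

Propagate with U6 forced: U1=0, U2=1, U3=1, U4=1, U5=0, U6=0 [stuck-at-0].
So the outputs are Y1=1, Y2=0. (Without the fault they would be Y1=1, Y2=1.)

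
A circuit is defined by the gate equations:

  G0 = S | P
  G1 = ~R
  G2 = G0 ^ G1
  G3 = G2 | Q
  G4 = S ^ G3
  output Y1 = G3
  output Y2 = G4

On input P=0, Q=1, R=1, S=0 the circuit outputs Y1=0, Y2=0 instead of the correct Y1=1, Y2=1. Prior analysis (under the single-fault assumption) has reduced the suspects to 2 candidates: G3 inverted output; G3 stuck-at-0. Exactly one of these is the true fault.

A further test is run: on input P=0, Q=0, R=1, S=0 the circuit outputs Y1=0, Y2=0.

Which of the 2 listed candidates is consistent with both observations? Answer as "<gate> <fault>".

G3 stuck-at-0

Evaluate each candidate on input P=0, Q=0, R=1, S=0:
  G3 inverted output: G0=0, G1=0, G2=0, G3=1 [inverted output], G4=1 → Y1=1, Y2=1 — eliminated
  G3 stuck-at-0: G0=0, G1=0, G2=0, G3=0 [stuck-at-0], G4=0 → Y1=0, Y2=0 — matches
Only G3 stuck-at-0 reproduces the observed Y1=0, Y2=0.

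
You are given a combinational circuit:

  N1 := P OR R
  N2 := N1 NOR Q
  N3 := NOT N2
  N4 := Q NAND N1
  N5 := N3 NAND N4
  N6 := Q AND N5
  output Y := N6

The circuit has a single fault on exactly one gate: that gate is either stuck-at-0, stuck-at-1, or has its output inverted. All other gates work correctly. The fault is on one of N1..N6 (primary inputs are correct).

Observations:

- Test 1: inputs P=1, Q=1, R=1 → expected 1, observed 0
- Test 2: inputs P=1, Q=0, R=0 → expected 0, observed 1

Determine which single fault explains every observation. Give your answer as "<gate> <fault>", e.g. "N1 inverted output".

N6 inverted output

Fault-free values for test 1 (P=1, Q=1, R=1): N1=1, N2=0, N3=1, N4=0, N5=1, N6=1, giving Y=1. Observed 0.
Test 1: faults giving observed 0 are {N1 stuck-at-0, N1 inverted output, N4 stuck-at-1, N4 inverted output, N5 stuck-at-0, N5 inverted output, N6 stuck-at-0, N6 inverted output}.
Test 2 (P=1, Q=0, R=0): fault-free N1=1, N2=0, N3=1, N4=1, N5=0, N6=0 → 0; observed 1. Eliminates N1 stuck-at-0, N1 inverted output, N4 stuck-at-1, N4 inverted output, N5 stuck-at-0, N5 inverted output, N6 stuck-at-0.
Only N6 inverted output is consistent with every test.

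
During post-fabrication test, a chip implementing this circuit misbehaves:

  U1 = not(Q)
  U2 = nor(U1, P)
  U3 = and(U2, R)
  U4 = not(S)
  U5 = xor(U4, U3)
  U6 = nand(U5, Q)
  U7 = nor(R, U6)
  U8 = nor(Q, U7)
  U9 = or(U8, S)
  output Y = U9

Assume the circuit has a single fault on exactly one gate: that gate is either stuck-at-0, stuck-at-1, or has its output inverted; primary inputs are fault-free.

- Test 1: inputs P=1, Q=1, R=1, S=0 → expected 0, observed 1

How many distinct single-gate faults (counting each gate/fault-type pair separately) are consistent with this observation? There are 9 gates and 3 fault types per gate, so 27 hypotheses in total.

Fault-free: U1=0, U2=0, U3=0, U4=1, U5=1, U6=0, U7=0, U8=0, U9=0 → 0. Observed 1.
  U1: none of the 3 fault types match ✗
  U2: none of the 3 fault types match ✗
  U3: none of the 3 fault types match ✗
  U4: none of the 3 fault types match ✗
  U5: none of the 3 fault types match ✗
  U6: none of the 3 fault types match ✗
  U7: none of the 3 fault types match ✗
  U8: stuck-at-1, inverted output ✓; others ✗
  U9: stuck-at-1, inverted output ✓; others ✗
Consistent faults: {U8 stuck-at-1, U8 inverted output, U9 stuck-at-1, U9 inverted output} — 4 in all.

4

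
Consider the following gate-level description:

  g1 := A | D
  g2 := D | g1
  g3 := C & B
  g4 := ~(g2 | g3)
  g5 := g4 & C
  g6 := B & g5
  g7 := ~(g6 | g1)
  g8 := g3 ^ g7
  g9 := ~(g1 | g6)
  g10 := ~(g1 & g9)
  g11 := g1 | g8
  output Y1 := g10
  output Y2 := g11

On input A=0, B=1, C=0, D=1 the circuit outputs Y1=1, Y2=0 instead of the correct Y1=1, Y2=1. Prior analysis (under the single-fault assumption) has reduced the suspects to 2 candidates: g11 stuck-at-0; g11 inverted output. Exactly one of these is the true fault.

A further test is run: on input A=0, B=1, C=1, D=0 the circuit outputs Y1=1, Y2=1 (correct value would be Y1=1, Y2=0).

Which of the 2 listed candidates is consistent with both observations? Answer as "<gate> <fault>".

g11 inverted output

Evaluate each candidate on input A=0, B=1, C=1, D=0:
  g11 stuck-at-0: g1=0, g2=0, g3=1, g4=0, g5=0, g6=0, g7=1, g8=0, g9=1, g10=1, g11=0 [stuck-at-0] → Y1=1, Y2=0 — eliminated
  g11 inverted output: g1=0, g2=0, g3=1, g4=0, g5=0, g6=0, g7=1, g8=0, g9=1, g10=1, g11=1 [inverted output] → Y1=1, Y2=1 — matches
Only g11 inverted output reproduces the observed Y1=1, Y2=1.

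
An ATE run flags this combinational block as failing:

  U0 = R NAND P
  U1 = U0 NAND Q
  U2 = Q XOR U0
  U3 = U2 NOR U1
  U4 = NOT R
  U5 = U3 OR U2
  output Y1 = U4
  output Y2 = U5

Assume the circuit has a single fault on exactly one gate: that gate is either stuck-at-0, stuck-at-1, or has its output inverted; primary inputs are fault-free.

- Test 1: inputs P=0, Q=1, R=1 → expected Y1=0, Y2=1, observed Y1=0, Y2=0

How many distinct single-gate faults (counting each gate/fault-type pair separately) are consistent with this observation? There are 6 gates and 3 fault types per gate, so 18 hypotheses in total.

Fault-free: U0=1, U1=0, U2=0, U3=1, U4=0, U5=1 → Y1=0, Y2=1. Observed Y1=0, Y2=0.
  U0: none of the 3 fault types match ✗
  U1: stuck-at-1, inverted output ✓; others ✗
  U2: none of the 3 fault types match ✗
  U3: stuck-at-0, inverted output ✓; others ✗
  U4: none of the 3 fault types match ✗
  U5: stuck-at-0, inverted output ✓; others ✗
Consistent faults: {U1 stuck-at-1, U1 inverted output, U3 stuck-at-0, U3 inverted output, U5 stuck-at-0, U5 inverted output} — 6 in all.

6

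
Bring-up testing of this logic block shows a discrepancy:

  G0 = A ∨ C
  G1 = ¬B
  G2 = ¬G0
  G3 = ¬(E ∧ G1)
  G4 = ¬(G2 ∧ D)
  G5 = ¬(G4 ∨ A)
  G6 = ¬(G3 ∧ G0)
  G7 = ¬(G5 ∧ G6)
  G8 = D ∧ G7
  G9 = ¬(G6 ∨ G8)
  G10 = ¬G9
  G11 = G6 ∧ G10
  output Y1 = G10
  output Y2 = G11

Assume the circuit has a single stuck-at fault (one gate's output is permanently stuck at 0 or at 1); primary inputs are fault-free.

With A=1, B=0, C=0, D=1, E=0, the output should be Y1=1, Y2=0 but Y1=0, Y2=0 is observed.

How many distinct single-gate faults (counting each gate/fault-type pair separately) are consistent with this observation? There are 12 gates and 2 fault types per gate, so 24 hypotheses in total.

4

Fault-free: G0=1, G1=1, G2=0, G3=1, G4=1, G5=0, G6=0, G7=1, G8=1, G9=0, G10=1, G11=0 → Y1=1, Y2=0. Observed Y1=0, Y2=0.
  G0: none of the 2 fault types match ✗
  G1: none of the 2 fault types match ✗
  G2: none of the 2 fault types match ✗
  G3: none of the 2 fault types match ✗
  G4: none of the 2 fault types match ✗
  G5: none of the 2 fault types match ✗
  G6: none of the 2 fault types match ✗
  G7: stuck-at-0 ✓; others ✗
  G8: stuck-at-0 ✓; others ✗
  G9: stuck-at-1 ✓; others ✗
  G10: stuck-at-0 ✓; others ✗
  G11: none of the 2 fault types match ✗
Consistent faults: {G7 stuck-at-0, G8 stuck-at-0, G9 stuck-at-1, G10 stuck-at-0} — 4 in all.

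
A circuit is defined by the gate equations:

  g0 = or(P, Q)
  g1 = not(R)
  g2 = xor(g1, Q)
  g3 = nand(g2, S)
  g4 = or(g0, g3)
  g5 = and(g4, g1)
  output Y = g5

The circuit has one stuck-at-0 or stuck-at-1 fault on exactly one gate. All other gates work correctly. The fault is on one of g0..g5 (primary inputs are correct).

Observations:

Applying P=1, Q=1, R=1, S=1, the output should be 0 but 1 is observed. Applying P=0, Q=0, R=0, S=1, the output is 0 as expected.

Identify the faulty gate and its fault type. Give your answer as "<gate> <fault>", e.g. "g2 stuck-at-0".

g1 stuck-at-1

Fault-free values for test 1 (P=1, Q=1, R=1, S=1): g0=1, g1=0, g2=1, g3=0, g4=1, g5=0, giving Y=0. Observed 1.
Test 1: faults giving observed 1 are {g1 stuck-at-1, g5 stuck-at-1}.
Test 2 (P=0, Q=0, R=0, S=1): fault-free g0=0, g1=1, g2=1, g3=0, g4=0, g5=0 → 0; observed 0. Eliminates g5 stuck-at-1.
Only g1 stuck-at-1 is consistent with every test.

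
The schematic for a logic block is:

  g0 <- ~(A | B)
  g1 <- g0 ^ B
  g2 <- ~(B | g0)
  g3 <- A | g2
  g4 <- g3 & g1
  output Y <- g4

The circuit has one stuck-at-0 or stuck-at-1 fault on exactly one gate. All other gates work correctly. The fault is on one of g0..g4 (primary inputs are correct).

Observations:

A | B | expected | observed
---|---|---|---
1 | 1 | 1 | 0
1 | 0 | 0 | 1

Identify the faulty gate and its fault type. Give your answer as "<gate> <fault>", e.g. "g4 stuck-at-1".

g0 stuck-at-1

Fault-free values for test 1 (A=1, B=1): g0=0, g1=1, g2=0, g3=1, g4=1, giving Y=1. Observed 0.
Test 1: faults giving observed 0 are {g0 stuck-at-1, g1 stuck-at-0, g3 stuck-at-0, g4 stuck-at-0}.
Test 2 (A=1, B=0): fault-free g0=0, g1=0, g2=1, g3=1, g4=0 → 0; observed 1. Eliminates g1 stuck-at-0, g3 stuck-at-0, g4 stuck-at-0.
Only g0 stuck-at-1 is consistent with every test.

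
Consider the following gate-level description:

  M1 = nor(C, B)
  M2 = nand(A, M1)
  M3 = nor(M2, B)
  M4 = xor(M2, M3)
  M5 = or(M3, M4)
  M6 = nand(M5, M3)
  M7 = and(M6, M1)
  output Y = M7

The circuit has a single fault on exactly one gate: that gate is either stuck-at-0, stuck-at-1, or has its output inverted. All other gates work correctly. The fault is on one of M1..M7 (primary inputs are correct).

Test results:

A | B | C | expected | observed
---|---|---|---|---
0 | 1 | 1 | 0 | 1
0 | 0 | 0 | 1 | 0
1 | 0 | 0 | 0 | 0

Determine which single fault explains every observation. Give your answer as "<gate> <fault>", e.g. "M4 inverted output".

M1 inverted output

Fault-free values for test 1 (A=0, B=1, C=1): M1=0, M2=1, M3=0, M4=1, M5=1, M6=1, M7=0, giving Y=0. Observed 1.
Test 1: faults giving observed 1 are {M1 stuck-at-1, M1 inverted output, M7 stuck-at-1, M7 inverted output}.
Test 2 (A=0, B=0, C=0): fault-free M1=1, M2=1, M3=0, M4=1, M5=1, M6=1, M7=1 → 1; observed 0. Eliminates M1 stuck-at-1, M7 stuck-at-1.
Test 3 (A=1, B=0, C=0): fault-free M1=1, M2=0, M3=1, M4=1, M5=1, M6=0, M7=0 → 0; observed 0. Eliminates M7 inverted output.
Only M1 inverted output is consistent with every test.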